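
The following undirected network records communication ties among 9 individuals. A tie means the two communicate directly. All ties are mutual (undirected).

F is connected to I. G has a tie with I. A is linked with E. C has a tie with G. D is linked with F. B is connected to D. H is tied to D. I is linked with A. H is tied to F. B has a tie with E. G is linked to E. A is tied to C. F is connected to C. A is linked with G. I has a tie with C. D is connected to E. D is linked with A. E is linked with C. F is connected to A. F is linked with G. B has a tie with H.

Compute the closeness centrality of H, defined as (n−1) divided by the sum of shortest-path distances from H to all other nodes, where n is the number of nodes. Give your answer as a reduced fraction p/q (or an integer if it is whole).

8/13

Distances from H: A:2, B:1, C:2, D:1, E:2, F:1, G:2, I:2. Sum = 13.
n = 9, so closeness = 8/13.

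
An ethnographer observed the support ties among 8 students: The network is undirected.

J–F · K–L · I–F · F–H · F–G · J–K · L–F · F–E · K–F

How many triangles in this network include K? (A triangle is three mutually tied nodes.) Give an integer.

2

K's neighbors: F, J, and L.
Neighbor pairs that are themselves tied: K–F–J; K–F–L. Each forms one triangle with K, for 2 in total.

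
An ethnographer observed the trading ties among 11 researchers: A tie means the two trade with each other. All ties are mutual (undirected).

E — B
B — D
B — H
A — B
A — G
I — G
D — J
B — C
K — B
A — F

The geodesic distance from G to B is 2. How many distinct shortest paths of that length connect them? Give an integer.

The shortest distance is 2, and the only length-2 path is G–A–B. So there is exactly 1 shortest path.

1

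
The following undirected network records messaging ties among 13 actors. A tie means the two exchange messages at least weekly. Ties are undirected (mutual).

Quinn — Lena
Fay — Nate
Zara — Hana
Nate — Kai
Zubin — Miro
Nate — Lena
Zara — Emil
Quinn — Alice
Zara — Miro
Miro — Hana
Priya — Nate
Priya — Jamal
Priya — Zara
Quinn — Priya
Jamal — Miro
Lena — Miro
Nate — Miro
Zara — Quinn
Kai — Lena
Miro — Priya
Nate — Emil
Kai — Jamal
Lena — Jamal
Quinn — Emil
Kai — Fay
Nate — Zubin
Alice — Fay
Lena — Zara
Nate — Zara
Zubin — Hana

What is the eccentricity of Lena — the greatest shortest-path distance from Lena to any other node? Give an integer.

Distances from Lena: Alice:2, Emil:2, Fay:2, Hana:2, Jamal:1, Kai:1, Miro:1, Nate:1, Priya:2, Quinn:1, Zara:1, Zubin:2.
The largest is 2 (to Fay, Priya, Emil, Zubin, Hana, and Alice), so the eccentricity of Lena is 2.

2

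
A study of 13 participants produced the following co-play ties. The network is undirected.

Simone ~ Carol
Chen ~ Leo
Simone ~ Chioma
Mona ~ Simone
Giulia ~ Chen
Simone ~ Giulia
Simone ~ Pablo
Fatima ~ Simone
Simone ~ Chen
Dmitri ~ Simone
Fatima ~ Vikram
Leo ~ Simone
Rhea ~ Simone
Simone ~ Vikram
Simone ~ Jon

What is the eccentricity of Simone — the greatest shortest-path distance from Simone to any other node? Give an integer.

1

Distances from Simone: Carol:1, Chen:1, Chioma:1, Dmitri:1, Fatima:1, Giulia:1, Jon:1, Leo:1, Mona:1, Pablo:1, Rhea:1, Vikram:1.
The largest is 1 (to Mona, Chen, Chioma, Giulia, Leo, Dmitri, Jon, Rhea, Fatima, Pablo, Vikram, and Carol), so the eccentricity of Simone is 1.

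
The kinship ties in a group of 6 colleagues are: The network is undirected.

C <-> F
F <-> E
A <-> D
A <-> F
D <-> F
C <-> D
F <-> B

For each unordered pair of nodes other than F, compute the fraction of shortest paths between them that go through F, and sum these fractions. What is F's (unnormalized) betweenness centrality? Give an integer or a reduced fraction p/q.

15/2

Pairs whose geodesics pass through F — D–B: 1; D–E: 1; A–C: 1/2; A–B: 1; A–E: 1; C–B: 1; C–E: 1; B–E: 1.
All other pairs contribute 0.
Summing the contributions gives betweenness(F) = 15/2.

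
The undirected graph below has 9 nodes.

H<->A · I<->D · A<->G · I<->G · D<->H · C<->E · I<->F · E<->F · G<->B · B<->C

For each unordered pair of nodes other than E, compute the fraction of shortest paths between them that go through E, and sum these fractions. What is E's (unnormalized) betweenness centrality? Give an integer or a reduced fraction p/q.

5/2

Pairs whose geodesics pass through E — F–B: 1/2; F–C: 1; I–C: 1/2; D–C: 1/2.
All other pairs contribute 0.
Summing the contributions gives betweenness(E) = 5/2.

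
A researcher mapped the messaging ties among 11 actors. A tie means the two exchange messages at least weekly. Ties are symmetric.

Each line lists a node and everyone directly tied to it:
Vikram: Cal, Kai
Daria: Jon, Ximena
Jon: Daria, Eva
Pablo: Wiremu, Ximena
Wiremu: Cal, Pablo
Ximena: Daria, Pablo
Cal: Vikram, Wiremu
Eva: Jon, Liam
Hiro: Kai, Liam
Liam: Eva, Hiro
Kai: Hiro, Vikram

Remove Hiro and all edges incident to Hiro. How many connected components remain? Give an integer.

1

Hiro's neighbors (Kai and Liam) remain reachable from one another through other ties, so the rest of the network stays in one piece.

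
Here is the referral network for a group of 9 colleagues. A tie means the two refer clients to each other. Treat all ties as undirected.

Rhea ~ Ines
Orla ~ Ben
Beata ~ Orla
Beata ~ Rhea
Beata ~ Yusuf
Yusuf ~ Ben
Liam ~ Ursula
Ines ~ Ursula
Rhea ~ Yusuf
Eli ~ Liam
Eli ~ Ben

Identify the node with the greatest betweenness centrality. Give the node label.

Ben

Unnormalized betweenness of each node: Beata:3, Ben:23/3, Eli:31/6, Ines:29/6, Liam:7/2, Orla:4/3, Rhea:41/6, Ursula:10/3, Yusuf:13/3.
Ben has the largest value, 23/3, making it the main broker — the node through which the most shortest paths run.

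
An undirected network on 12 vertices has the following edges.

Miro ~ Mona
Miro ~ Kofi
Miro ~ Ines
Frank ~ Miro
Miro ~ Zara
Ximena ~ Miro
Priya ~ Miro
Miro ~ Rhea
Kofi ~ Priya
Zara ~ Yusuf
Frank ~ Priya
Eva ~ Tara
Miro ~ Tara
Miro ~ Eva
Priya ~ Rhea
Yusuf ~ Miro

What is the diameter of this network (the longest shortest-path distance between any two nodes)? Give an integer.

2

Eccentricity of each node (its greatest distance to any other): Eva:2, Frank:2, Ines:2, Kofi:2, Miro:1, Mona:2, Priya:2, Rhea:2, Tara:2, Ximena:2, Yusuf:2, Zara:2.
The maximum eccentricity is 2, realized for instance by the pair Tara–Frank via Tara – Miro – Frank. So the diameter is 2.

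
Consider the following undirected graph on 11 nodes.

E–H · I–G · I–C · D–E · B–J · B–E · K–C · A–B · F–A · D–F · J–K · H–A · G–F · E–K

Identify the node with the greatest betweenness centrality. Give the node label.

Unnormalized betweenness of each node: A:43/6, B:35/6, C:17/3, D:3, E:73/6, F:115/12, G:61/12, H:13/12, I:15/4, J:23/12, K:43/4.
E has the largest value, 73/6, making it the main broker — the node through which the most shortest paths run.

E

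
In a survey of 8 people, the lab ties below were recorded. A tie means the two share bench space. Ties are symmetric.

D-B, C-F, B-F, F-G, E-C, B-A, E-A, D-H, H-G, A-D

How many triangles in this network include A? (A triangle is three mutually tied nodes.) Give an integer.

A's neighbors: B, D, and E.
Neighbor pairs that are themselves tied: A–B–D. Each forms one triangle with A, for 1 in total.

1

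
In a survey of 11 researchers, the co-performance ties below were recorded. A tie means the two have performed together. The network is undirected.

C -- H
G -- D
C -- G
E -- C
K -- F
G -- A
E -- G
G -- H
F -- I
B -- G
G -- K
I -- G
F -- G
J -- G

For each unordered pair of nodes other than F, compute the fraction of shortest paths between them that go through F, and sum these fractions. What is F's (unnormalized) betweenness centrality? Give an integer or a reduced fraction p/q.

Pairs whose geodesics pass through F — K–I: 1/2.
All other pairs contribute 0.
Summing the contributions gives betweenness(F) = 1/2.

1/2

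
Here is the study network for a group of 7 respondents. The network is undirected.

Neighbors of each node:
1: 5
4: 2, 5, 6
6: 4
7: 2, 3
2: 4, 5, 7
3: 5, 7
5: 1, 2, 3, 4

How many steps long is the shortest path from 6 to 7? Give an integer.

3

One shortest route is 6 – 4 – 2 – 7, which uses 3 edges, and at distance 2 from 6 we only reach {2, 5}, which does not include 7. So d(6,7) = 3.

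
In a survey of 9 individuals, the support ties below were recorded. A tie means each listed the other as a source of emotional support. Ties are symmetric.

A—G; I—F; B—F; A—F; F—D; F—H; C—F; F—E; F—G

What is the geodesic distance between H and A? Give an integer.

2

One shortest route is H – F – A, which uses 2 edges, and H and A are not directly tied, so nothing shorter exists. So d(H,A) = 2.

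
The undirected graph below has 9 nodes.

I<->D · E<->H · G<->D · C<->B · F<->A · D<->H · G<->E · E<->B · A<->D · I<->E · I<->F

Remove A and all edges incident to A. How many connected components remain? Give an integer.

1

A's neighbors (D and F) remain reachable from one another through other ties, so the rest of the network stays in one piece.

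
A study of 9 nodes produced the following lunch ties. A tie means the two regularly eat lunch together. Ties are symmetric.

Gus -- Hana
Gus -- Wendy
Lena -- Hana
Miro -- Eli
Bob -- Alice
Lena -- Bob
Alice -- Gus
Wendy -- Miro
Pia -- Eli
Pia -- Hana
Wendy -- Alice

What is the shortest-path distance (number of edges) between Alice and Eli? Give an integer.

One shortest route is Alice – Wendy – Miro – Eli, which uses 3 edges, and at distance 2 from Alice we only reach {Hana, Lena, Miro}, which does not include Eli. So d(Alice,Eli) = 3.

3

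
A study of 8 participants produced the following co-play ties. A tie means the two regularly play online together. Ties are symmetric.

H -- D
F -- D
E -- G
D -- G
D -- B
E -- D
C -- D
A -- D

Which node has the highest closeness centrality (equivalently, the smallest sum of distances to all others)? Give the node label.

D

Farness (sum of distances to all others) for each node — A:13, B:13, C:13, D:7, E:12, F:13, G:12, H:13.
The smallest farness is 7, for D, so D has the highest closeness.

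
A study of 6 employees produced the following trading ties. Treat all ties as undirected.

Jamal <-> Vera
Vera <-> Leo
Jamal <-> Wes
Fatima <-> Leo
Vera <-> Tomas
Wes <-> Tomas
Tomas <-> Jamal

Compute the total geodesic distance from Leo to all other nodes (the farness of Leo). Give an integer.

9

Distances from Leo: Fatima:1, Jamal:2, Tomas:2, Vera:1, Wes:3.
Sum = 1 + 2 + 2 + 1 + 3 = 9.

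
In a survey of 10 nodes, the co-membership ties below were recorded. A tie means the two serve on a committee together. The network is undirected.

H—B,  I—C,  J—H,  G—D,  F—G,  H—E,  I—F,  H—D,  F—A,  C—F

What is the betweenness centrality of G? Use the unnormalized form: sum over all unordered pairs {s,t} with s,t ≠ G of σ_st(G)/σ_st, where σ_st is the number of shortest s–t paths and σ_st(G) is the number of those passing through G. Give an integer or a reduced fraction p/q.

20

Pairs whose geodesics pass through G — C–B: 1; C–J: 1; C–H: 1; C–D: 1; C–E: 1; I–B: 1; I–J: 1; I–H: 1; I–D: 1; I–E: 1; F–B: 1; F–J: 1; F–H: 1; F–D: 1 … (+6 more pairs).
All other pairs contribute 0.
Summing the contributions gives betweenness(G) = 20.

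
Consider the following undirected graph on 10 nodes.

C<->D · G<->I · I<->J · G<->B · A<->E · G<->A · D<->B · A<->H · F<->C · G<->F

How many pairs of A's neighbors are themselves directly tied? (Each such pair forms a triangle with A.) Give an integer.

0

A's neighbors are E, G, and H, but none of them are tied to each other, so no triangle contains A.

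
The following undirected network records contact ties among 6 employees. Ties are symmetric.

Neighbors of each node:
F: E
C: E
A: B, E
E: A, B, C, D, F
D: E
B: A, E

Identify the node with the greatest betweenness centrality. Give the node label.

E

Unnormalized betweenness of each node: A:0, B:0, C:0, D:0, E:9, F:0.
E has the largest value, 9, making it the main broker — the node through which the most shortest paths run.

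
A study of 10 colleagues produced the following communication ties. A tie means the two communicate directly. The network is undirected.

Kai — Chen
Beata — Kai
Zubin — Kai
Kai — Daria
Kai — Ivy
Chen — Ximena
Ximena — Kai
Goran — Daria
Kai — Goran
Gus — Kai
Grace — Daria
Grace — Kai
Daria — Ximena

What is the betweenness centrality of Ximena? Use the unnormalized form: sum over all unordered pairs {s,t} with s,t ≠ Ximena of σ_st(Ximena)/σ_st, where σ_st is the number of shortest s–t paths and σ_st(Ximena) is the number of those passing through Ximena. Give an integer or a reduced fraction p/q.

1/2

Pairs whose geodesics pass through Ximena — Chen–Daria: 1/2.
All other pairs contribute 0.
Summing the contributions gives betweenness(Ximena) = 1/2.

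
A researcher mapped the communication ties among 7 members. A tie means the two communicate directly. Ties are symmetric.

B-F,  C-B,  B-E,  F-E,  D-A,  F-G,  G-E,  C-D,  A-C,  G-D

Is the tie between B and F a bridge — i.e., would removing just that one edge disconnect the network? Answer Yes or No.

No

Even without that edge, B still reaches F via B – E – F, so the network stays connected. Not a bridge.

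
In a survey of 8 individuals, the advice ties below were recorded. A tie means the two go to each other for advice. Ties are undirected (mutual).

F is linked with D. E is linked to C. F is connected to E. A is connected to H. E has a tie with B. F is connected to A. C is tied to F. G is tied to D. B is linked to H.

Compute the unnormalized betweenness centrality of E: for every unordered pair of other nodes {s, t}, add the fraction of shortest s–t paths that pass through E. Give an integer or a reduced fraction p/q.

Pairs whose geodesics pass through E — H–C: 1/2; D–B: 1; G–B: 1; F–B: 1; B–C: 1.
All other pairs contribute 0.
Summing the contributions gives betweenness(E) = 9/2.

9/2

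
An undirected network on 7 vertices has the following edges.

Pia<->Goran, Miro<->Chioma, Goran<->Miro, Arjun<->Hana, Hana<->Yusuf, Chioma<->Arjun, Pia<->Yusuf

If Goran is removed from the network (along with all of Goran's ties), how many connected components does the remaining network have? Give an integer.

Goran's neighbors (Miro and Pia) remain reachable from one another through other ties, so the rest of the network stays in one piece.

1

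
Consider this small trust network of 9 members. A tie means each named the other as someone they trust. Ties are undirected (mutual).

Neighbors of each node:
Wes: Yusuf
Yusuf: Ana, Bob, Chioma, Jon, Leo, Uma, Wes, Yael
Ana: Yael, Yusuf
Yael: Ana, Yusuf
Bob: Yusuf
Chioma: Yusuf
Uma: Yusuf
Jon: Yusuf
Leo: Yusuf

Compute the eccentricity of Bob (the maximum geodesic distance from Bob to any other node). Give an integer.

Distances from Bob: Ana:2, Chioma:2, Jon:2, Leo:2, Uma:2, Wes:2, Yael:2, Yusuf:1.
The largest is 2 (to Leo, Chioma, Ana, Wes, Yael, Uma, and Jon), so the eccentricity of Bob is 2.

2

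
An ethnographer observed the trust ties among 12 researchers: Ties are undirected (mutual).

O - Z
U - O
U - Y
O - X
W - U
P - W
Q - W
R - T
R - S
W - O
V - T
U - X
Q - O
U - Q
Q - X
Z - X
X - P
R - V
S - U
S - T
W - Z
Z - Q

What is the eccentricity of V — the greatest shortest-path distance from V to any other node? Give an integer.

Distances from V: O:4, P:5, Q:4, R:1, S:2, T:1, U:3, W:4, X:4, Y:4, Z:5.
The largest is 5 (to Z and P), so the eccentricity of V is 5.

5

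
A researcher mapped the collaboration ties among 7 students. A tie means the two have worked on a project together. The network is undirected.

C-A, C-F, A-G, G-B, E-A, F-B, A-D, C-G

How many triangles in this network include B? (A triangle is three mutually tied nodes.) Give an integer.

0

B's neighbors are F and G, but none of them are tied to each other, so no triangle contains B.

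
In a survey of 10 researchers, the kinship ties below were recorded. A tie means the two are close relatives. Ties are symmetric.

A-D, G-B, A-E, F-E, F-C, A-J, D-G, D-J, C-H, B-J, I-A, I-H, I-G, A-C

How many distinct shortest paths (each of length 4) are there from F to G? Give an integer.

5

The shortest distance is 4. The length-4 paths are: F–C–H–I–G; F–E–A–I–G; F–C–A–I–G; F–E–A–D–G; F–C–A–D–G.
That gives 5 distinct shortest paths.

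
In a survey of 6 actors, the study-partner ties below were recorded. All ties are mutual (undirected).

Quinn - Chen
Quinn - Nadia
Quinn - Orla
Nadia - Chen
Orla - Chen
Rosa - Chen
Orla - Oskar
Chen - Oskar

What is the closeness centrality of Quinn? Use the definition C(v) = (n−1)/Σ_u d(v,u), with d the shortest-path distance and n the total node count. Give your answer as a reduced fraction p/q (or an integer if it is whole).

5/7

Distances from Quinn: Chen:1, Nadia:1, Orla:1, Oskar:2, Rosa:2. Sum = 7.
n = 6, so closeness = 5/7.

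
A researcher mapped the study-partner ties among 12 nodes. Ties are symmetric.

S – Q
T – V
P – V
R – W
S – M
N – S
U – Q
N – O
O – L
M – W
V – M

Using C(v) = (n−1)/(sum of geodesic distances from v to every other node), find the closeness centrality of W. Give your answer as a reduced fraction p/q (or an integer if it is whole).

Distances from W: L:5, M:1, N:3, O:4, P:3, Q:3, R:1, S:2, T:3, U:4, V:2. Sum = 31.
n = 12, so closeness = 11/31.

11/31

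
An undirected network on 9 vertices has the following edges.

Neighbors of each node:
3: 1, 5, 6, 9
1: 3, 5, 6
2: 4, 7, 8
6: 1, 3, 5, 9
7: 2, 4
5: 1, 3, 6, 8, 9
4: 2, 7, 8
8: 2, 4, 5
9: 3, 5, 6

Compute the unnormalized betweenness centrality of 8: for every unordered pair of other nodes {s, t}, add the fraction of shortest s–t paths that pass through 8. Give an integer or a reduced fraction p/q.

Pairs whose geodesics pass through 8 — 3–7: 2/2; 3–2: 1; 3–4: 1; 9–7: 2/2; 9–2: 1; 9–4: 1; 1–7: 2/2; 1–2: 1; 1–4: 1; 5–7: 2/2; 5–2: 1; 5–4: 1; 6–7: 2/2; 6–2: 1 … (+1 more pairs).
All other pairs contribute 0.
Summing the contributions gives betweenness(8) = 15.

15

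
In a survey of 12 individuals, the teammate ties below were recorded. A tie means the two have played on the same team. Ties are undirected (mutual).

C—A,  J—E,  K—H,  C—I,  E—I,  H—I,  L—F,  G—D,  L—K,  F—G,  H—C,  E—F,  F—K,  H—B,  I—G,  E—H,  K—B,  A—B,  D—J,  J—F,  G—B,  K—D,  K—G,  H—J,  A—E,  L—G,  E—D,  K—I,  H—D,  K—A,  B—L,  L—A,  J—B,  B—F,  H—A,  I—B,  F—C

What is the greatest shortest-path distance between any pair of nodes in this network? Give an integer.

Eccentricity of each node (its greatest distance to any other): A:2, B:2, C:2, D:2, E:2, F:2, G:2, H:2, I:2, J:2, K:2, L:2.
The maximum eccentricity is 2, realized for instance by the pair H–G via H – D – G. So the diameter is 2.

2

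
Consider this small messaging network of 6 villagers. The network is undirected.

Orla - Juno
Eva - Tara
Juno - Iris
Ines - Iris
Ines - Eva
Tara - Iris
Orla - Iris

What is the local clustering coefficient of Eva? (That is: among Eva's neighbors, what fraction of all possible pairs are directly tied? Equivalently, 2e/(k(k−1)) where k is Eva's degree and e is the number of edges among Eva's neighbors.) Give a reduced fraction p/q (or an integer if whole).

0

Eva's neighbors: Ines and Tara (k = 2).
Possible neighbor pairs: C(2,2) = 1. Edges among them: none → e = 0.
Clustering(Eva) = 0/1.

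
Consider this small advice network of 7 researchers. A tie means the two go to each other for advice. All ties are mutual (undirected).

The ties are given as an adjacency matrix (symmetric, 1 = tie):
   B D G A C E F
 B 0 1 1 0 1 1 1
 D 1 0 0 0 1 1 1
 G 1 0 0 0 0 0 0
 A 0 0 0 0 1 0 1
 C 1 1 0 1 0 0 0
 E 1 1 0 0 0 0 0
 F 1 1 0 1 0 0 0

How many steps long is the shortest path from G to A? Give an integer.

3

One shortest route is G – B – C – A, which uses 3 edges, and at distance 2 from G we only reach {C, D, E, F}, which does not include A. So d(G,A) = 3.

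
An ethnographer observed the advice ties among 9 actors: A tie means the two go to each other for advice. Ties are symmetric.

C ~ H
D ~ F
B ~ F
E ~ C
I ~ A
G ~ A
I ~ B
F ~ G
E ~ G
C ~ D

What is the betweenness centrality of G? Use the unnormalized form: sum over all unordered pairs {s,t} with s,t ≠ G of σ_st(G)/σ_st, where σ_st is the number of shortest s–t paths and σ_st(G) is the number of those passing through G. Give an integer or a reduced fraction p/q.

Pairs whose geodesics pass through G — B–E: 1; F–A: 1; F–E: 1; C–A: 1; C–I: 1/2; H–A: 1; H–I: 1/2; A–E: 1; A–D: 1; E–I: 1.
All other pairs contribute 0.
Summing the contributions gives betweenness(G) = 9.

9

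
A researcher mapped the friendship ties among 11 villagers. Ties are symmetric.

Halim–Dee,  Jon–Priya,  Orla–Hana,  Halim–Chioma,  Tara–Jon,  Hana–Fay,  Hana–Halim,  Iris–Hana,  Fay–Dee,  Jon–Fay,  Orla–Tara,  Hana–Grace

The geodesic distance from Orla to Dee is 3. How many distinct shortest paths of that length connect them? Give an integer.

The shortest distance is 3. The length-3 paths are: Orla–Hana–Halim–Dee; Orla–Hana–Fay–Dee.
That gives 2 distinct shortest paths.

2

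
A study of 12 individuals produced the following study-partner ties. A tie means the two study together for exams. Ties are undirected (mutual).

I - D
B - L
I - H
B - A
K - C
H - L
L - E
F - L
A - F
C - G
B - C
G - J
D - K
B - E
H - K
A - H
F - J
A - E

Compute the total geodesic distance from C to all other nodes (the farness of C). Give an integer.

21

Distances from C: A:2, B:1, D:2, E:2, F:3, G:1, H:2, I:3, J:2, K:1, L:2.
Sum = 2 + 1 + 2 + 2 + 3 + 1 + 2 + 3 + 2 + 1 + 2 = 21.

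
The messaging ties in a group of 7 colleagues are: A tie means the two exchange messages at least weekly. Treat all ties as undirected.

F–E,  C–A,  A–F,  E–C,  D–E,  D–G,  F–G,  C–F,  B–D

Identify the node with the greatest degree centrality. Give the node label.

Degrees — A:2, B:1, C:3, D:3, E:3, F:4, G:2.
The maximum is 4, attained only by F.

F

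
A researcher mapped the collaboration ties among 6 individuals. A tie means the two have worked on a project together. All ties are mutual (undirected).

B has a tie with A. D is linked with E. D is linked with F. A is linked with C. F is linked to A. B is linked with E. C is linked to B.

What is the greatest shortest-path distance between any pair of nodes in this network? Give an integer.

Eccentricity of each node (its greatest distance to any other): A:2, B:2, C:3, D:3, E:2, F:2.
The maximum eccentricity is 3, realized for instance by the pair D–C via D – E – B – C. So the diameter is 3.

3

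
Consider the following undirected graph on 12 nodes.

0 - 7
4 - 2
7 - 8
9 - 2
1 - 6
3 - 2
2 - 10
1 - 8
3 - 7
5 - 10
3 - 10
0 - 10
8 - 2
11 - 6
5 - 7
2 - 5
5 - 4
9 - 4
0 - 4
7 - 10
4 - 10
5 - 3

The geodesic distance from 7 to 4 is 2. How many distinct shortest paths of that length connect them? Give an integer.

The shortest distance is 2. The length-2 paths are: 7–10–4; 7–5–4; 7–0–4.
That gives 3 distinct shortest paths.

3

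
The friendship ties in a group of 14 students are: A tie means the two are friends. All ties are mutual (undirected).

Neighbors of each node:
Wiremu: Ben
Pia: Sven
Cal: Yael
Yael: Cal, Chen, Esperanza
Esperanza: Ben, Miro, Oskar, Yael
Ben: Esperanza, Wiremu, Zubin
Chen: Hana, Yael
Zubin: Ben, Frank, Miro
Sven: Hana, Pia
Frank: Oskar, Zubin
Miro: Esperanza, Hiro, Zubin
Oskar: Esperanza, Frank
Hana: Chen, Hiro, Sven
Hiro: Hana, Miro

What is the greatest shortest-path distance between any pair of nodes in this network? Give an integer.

7

Eccentricity of each node (its greatest distance to any other): Ben:6, Cal:5, Chen:4, Esperanza:5, Frank:6, Hana:5, Hiro:4, Miro:4, Oskar:6, Pia:7, Sven:6, Wiremu:7, Yael:4, Zubin:5.
The maximum eccentricity is 7, realized for instance by the pair Wiremu–Pia via Wiremu – Ben – Zubin – Miro – Hiro – Hana – Sven – Pia. So the diameter is 7.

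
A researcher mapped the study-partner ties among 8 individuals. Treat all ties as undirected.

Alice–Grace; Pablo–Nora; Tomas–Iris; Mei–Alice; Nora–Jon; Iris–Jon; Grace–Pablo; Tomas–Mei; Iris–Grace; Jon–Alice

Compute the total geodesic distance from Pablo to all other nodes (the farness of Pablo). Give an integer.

Distances from Pablo: Alice:2, Grace:1, Iris:2, Jon:2, Mei:3, Nora:1, Tomas:3.
Sum = 2 + 1 + 2 + 2 + 3 + 1 + 3 = 14.

14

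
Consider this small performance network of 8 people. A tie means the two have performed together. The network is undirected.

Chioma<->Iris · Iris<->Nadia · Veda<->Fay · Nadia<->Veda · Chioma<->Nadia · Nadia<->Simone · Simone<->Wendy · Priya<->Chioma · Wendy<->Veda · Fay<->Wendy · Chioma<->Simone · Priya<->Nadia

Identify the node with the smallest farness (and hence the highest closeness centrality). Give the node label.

Nadia

Farness (sum of distances to all others) for each node — Chioma:11, Fay:15, Iris:14, Nadia:9, Priya:14, Simone:11, Veda:11, Wendy:13.
The smallest farness is 9, for Nadia, so Nadia has the highest closeness.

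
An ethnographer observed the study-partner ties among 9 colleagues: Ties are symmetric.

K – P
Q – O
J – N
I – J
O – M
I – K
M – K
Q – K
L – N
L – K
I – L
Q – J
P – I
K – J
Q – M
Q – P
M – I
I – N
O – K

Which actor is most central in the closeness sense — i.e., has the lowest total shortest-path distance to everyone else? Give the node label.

Farness (sum of distances to all others) for each node — I:10, J:12, K:9, L:13, M:12, N:14, O:14, P:13, Q:11.
The smallest farness is 9, for K, so K has the highest closeness.

K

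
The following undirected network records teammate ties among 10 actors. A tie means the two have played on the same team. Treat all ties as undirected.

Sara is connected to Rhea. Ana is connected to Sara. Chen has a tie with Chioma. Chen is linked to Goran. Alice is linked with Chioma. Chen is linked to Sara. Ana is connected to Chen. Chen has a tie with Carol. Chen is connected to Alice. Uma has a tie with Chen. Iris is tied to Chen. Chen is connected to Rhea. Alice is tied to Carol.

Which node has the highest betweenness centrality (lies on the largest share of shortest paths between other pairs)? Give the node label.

Chen

Unnormalized betweenness of each node: Alice:1/2, Ana:0, Carol:0, Chen:31, Chioma:0, Goran:0, Iris:0, Rhea:0, Sara:1/2, Uma:0.
Chen has the largest value, 31, making it the main broker — the node through which the most shortest paths run.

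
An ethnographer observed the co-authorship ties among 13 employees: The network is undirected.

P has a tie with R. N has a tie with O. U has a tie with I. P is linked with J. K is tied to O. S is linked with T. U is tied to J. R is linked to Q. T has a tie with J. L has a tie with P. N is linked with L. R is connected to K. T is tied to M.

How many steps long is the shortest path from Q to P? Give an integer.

2

One shortest route is Q – R – P, which uses 2 edges, and Q and P are not directly tied, so nothing shorter exists. So d(Q,P) = 2.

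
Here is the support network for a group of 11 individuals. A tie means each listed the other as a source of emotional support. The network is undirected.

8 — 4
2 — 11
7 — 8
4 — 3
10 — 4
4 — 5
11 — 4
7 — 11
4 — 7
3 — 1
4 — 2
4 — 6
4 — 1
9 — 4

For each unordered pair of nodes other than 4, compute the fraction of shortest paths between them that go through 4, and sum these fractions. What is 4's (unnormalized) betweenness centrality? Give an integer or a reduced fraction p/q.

40

Pairs whose geodesics pass through 4 — 8–10: 1; 8–9: 1; 8–11: 1/2; 8–1: 1; 8–2: 1; 8–6: 1; 8–5: 1; 8–3: 1; 10–9: 1; 10–11: 1; 10–1: 1; 10–2: 1; 10–6: 1; 10–7: 1 … (+27 more pairs).
All other pairs contribute 0.
Summing the contributions gives betweenness(4) = 40.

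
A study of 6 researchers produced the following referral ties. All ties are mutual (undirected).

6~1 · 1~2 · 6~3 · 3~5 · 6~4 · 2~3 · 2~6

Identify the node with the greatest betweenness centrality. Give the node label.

6

Unnormalized betweenness of each node: 1:0, 2:1, 3:4, 4:0, 5:0, 6:5.
6 has the largest value, 5, making it the main broker — the node through which the most shortest paths run.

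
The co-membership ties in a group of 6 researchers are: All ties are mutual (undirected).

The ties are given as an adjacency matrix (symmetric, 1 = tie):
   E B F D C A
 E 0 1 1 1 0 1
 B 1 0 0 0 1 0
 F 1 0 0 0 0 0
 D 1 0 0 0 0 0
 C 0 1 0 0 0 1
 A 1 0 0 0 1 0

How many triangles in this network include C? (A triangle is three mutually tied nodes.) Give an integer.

C's neighbors are A and B, but none of them are tied to each other, so no triangle contains C.

0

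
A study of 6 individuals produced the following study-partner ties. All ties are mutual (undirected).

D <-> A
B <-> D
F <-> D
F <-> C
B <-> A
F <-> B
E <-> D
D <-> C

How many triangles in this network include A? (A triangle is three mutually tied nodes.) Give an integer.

1

A's neighbors: B and D.
Neighbor pairs that are themselves tied: A–B–D. Each forms one triangle with A, for 1 in total.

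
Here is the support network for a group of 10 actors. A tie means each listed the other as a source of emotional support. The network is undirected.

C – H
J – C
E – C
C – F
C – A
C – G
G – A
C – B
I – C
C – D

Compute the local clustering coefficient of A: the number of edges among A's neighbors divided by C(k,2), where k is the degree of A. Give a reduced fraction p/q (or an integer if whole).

A's neighbors: C and G (k = 2).
Possible neighbor pairs: C(2,2) = 1. Edges among them: C–G → e = 1.
Clustering(A) = 1/1.

1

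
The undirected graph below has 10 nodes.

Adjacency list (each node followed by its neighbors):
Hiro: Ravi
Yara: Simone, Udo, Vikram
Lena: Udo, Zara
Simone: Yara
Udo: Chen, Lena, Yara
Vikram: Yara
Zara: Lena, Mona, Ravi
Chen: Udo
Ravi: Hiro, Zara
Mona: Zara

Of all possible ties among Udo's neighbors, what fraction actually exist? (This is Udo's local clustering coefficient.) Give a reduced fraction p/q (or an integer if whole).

Udo's neighbors: Chen, Lena, and Yara (k = 3).
Possible neighbor pairs: C(3,2) = 3. Edges among them: none → e = 0.
Clustering(Udo) = 0/3 = 0.

0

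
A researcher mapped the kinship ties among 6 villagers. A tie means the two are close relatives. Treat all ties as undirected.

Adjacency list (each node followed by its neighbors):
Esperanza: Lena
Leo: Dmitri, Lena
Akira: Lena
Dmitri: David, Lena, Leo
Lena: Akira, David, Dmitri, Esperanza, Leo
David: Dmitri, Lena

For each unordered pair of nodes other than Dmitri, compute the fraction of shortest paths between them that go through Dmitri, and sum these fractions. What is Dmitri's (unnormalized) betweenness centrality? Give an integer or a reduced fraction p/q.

Pairs whose geodesics pass through Dmitri — David–Leo: 1/2.
All other pairs contribute 0.
Summing the contributions gives betweenness(Dmitri) = 1/2.

1/2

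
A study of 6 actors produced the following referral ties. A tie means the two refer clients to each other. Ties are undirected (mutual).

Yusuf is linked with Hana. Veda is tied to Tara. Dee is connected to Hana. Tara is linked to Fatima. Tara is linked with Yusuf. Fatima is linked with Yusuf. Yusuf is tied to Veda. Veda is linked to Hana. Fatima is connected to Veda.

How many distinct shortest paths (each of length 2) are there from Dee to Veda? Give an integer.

1

The shortest distance is 2, and the only length-2 path is Dee–Hana–Veda. So there is exactly 1 shortest path.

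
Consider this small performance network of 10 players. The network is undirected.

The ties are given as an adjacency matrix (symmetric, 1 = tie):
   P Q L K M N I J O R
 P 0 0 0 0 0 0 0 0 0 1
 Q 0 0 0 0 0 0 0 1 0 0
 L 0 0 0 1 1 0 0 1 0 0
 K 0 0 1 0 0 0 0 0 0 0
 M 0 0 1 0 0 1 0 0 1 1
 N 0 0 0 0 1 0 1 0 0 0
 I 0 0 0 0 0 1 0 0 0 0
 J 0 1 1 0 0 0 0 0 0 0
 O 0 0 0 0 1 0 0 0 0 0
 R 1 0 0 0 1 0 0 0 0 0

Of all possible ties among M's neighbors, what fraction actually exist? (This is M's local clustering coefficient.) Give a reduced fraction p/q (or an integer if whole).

M's neighbors: L, N, O, and R (k = 4).
Possible neighbor pairs: C(4,2) = 6. Edges among them: none → e = 0.
Clustering(M) = 0/6 = 0.

0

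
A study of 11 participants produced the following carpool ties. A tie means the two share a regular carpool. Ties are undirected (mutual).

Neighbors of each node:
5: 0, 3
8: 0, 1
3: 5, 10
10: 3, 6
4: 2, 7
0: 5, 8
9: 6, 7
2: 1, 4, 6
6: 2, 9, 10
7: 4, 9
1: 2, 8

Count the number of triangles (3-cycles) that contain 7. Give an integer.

0

7's neighbors are 4 and 9, but none of them are tied to each other, so no triangle contains 7.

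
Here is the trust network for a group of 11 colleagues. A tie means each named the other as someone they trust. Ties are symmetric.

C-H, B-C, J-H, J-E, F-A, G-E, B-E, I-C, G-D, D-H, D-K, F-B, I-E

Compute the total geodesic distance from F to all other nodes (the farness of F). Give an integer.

Distances from F: A:1, B:1, C:2, D:4, E:2, G:3, H:3, I:3, J:3, K:5.
Sum = 1 + 1 + 2 + 4 + 2 + 3 + 3 + 3 + 3 + 5 = 27.

27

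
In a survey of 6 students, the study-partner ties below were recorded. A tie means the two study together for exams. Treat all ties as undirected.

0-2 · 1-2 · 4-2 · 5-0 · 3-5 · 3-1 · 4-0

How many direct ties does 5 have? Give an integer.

5 is directly tied to 0 and 3. That is 2 neighbors, so the degree of 5 is 2.

2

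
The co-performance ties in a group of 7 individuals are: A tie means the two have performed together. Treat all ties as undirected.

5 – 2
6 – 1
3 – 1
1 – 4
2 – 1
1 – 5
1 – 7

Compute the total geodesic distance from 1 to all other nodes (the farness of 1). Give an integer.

Distances from 1: 2:1, 3:1, 4:1, 5:1, 6:1, 7:1.
Sum = 1 + 1 + 1 + 1 + 1 + 1 = 6.

6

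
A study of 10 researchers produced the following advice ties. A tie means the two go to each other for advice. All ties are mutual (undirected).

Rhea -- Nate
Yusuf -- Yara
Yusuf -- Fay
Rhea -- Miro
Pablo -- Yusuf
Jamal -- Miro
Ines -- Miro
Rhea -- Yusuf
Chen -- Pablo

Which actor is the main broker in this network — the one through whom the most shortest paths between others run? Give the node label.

Yusuf

Unnormalized betweenness of each node: Chen:0, Fay:0, Ines:0, Jamal:0, Miro:15, Nate:0, Pablo:8, Rhea:23, Yara:0, Yusuf:25.
Yusuf has the largest value, 25, making it the main broker — the node through which the most shortest paths run.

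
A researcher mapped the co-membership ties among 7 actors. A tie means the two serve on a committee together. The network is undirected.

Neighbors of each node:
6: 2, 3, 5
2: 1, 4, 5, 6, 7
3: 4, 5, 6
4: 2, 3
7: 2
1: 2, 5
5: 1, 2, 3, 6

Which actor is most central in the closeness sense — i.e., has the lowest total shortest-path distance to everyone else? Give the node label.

2

Farness (sum of distances to all others) for each node — 1:10, 2:7, 3:10, 4:10, 5:8, 6:9, 7:12.
The smallest farness is 7, for 2, so 2 has the highest closeness.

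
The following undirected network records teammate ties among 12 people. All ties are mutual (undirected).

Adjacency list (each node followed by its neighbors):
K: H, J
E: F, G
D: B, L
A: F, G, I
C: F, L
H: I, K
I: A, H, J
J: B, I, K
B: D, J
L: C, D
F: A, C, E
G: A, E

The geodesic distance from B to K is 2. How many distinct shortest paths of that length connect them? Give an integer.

The shortest distance is 2, and the only length-2 path is B–J–K. So there is exactly 1 shortest path.

1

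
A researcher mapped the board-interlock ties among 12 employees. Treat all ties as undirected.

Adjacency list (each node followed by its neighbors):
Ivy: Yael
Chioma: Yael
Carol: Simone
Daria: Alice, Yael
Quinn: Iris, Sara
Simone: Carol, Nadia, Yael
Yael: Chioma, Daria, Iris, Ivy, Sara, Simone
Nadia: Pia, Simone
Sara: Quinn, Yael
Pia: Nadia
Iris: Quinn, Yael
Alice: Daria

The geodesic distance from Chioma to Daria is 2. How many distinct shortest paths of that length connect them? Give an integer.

1

The shortest distance is 2, and the only length-2 path is Chioma–Yael–Daria. So there is exactly 1 shortest path.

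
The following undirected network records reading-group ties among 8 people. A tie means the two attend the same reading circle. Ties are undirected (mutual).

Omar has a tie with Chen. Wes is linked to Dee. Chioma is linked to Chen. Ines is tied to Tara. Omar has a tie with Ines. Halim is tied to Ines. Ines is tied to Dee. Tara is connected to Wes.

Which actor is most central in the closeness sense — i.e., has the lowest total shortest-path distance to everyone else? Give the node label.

Farness (sum of distances to all others) for each node — Chen:17, Chioma:23, Dee:15, Halim:17, Ines:11, Omar:13, Tara:15, Wes:19.
The smallest farness is 11, for Ines, so Ines has the highest closeness.

Ines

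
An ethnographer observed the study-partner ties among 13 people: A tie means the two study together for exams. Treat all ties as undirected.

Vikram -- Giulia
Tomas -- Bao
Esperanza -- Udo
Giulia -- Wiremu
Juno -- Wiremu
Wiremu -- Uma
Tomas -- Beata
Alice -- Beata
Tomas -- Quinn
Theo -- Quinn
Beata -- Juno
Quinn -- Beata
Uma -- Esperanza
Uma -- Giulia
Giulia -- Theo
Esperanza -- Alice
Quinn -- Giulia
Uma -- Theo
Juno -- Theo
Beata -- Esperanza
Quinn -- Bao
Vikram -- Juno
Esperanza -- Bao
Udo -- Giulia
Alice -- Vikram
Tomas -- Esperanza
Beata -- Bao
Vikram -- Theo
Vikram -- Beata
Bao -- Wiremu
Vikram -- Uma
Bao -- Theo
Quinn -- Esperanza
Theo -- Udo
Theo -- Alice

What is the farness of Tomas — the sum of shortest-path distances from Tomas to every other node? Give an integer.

Distances from Tomas: Alice:2, Bao:1, Beata:1, Esperanza:1, Giulia:2, Juno:2, Quinn:1, Theo:2, Udo:2, Uma:2, Vikram:2, Wiremu:2.
Sum = 2 + 1 + 1 + 1 + 2 + 2 + 1 + 2 + 2 + 2 + 2 + 2 = 20.

20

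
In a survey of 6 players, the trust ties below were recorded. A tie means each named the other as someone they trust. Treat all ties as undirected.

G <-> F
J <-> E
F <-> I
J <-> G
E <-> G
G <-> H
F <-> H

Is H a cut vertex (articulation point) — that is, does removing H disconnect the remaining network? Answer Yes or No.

No

Even without H, every remaining node can still reach every other (the residual graph is connected), so H is not a cut vertex.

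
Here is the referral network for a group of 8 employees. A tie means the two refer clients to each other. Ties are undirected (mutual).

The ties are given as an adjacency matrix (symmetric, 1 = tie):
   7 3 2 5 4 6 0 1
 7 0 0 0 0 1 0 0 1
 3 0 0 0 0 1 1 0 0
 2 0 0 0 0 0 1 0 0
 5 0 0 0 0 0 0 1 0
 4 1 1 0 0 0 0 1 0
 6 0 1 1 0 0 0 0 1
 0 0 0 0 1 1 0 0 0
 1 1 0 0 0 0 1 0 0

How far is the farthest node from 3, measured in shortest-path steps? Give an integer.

Distances from 3: 0:2, 1:2, 2:2, 4:1, 5:3, 6:1, 7:2.
The largest is 3 (to 5), so the eccentricity of 3 is 3.

3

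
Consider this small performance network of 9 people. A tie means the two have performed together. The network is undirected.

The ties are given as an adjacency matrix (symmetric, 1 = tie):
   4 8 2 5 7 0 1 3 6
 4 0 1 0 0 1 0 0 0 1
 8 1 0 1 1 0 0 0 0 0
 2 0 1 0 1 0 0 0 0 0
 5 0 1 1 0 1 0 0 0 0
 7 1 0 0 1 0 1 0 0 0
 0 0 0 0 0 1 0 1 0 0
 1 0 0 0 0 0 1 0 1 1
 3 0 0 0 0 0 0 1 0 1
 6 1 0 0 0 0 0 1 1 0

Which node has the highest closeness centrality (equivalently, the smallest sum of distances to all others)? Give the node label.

4

Farness (sum of distances to all others) for each node — 0:16, 1:17, 2:20, 3:20, 4:13, 5:17, 6:15, 7:14, 8:16.
The smallest farness is 13, for 4, so 4 has the highest closeness.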